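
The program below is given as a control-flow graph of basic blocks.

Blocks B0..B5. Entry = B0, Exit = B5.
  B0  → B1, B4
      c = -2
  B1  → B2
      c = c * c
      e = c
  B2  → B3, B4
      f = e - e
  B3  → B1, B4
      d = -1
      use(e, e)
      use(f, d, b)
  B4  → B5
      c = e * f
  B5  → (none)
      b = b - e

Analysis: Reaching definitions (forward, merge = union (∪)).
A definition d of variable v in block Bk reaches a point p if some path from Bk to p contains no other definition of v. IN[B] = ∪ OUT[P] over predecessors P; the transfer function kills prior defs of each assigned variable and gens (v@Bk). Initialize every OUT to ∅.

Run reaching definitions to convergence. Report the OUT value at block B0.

Fixpoint table:
  B0:   IN={}   OUT={c@B0}
  B1:   IN={c@B0, c@B1, d@B3, e@B1, f@B2}   OUT={c@B1, d@B3, e@B1, f@B2}
  B2:   IN={c@B1, d@B3, e@B1, f@B2}   OUT={c@B1, d@B3, e@B1, f@B2}
  B3:   IN={c@B1, d@B3, e@B1, f@B2}   OUT={c@B1, d@B3, e@B1, f@B2}
  B4:   IN={c@B0, c@B1, d@B3, e@B1, f@B2}   OUT={c@B4, d@B3, e@B1, f@B2}
  B5:   IN={c@B4, d@B3, e@B1, f@B2}   OUT={b@B5, c@B4, d@B3, e@B1, f@B2}

B0 is the boundary node: IN[B0] = {}
Applying B0's transfer function to that IN value gives OUT[B0] (row B0 above).

Answer: {c@B0}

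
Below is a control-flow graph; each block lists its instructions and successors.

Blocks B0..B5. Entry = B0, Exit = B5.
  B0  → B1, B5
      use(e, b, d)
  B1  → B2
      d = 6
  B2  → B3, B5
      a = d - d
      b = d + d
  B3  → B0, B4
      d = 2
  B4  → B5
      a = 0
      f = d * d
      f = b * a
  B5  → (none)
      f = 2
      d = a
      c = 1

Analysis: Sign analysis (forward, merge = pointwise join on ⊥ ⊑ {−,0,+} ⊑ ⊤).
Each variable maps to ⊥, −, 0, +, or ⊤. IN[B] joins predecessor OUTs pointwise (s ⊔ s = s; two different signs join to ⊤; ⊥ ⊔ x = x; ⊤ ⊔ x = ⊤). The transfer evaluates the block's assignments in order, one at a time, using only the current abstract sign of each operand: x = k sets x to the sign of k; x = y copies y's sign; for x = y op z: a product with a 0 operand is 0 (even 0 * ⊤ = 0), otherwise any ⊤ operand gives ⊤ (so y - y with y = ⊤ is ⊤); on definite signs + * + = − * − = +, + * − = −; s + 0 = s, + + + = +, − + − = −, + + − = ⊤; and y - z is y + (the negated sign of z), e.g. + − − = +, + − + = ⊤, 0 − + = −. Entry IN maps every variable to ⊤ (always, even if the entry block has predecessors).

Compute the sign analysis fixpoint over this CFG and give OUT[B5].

Answer: {a: ⊤, b: ⊤, c: +, d: ⊤, e: ⊤, f: +}

Working:
Converged values:
  B0:   IN=(all ⊤)   OUT=(all ⊤)
  B1:   IN=(all ⊤)   OUT={d:+; rest ⊤}
  B2:   IN={d:+; rest ⊤}   OUT={b:+, d:+; rest ⊤}
  B3:   IN={b:+, d:+; rest ⊤}   OUT={b:+, d:+; rest ⊤}
  B4:   IN={b:+, d:+; rest ⊤}   OUT={a:0, b:+, d:+, f:0; rest ⊤}
  B5:   IN=(all ⊤)   OUT={c:+, f:+; rest ⊤}

Merge at B5: IN[B5] = OUT[B0] ⊔ OUT[B2] ⊔ OUT[B4] = {a: ⊤, b: ⊤, c: ⊤, d: ⊤, e: ⊤, f: ⊤}
Applying B5's transfer function to that IN value gives OUT[B5] (row B5 above).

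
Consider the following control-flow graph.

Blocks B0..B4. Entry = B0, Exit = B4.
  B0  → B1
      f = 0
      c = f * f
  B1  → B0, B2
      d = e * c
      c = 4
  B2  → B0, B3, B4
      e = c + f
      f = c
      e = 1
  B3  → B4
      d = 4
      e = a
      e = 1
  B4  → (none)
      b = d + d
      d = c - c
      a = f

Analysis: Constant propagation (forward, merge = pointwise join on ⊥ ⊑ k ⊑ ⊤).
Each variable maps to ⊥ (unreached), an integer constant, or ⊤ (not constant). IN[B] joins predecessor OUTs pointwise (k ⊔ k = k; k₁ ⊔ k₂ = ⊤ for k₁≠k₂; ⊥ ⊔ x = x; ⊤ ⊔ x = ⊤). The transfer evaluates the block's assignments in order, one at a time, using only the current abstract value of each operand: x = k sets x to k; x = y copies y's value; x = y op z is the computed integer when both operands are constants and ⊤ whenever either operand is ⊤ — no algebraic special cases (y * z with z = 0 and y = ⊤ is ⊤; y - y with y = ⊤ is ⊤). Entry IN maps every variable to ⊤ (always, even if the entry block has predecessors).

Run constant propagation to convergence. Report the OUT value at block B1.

Converged values:
  B0:   IN=(all ⊤)   OUT={c:0, f:0; rest ⊤}
  B1:   IN={c:0, f:0; rest ⊤}   OUT={c:4, f:0; rest ⊤}
  B2:   IN={c:4, f:0; rest ⊤}   OUT={c:4, e:1, f:4; rest ⊤}
  B3:   IN={c:4, e:1, f:4; rest ⊤}   OUT={c:4, d:4, e:1, f:4; rest ⊤}
  B4:   IN={c:4, e:1, f:4; rest ⊤}   OUT={a:4, c:4, d:0, e:1, f:4; rest ⊤}

Merge at B1: IN[B1] = OUT[B0] = {a: ⊤, b: ⊤, c: 0, d: ⊤, e: ⊤, f: 0}
Applying B1's transfer function to that IN value gives OUT[B1] (row B1 above).

Answer: {a: ⊤, b: ⊤, c: 4, d: ⊤, e: ⊤, f: 0}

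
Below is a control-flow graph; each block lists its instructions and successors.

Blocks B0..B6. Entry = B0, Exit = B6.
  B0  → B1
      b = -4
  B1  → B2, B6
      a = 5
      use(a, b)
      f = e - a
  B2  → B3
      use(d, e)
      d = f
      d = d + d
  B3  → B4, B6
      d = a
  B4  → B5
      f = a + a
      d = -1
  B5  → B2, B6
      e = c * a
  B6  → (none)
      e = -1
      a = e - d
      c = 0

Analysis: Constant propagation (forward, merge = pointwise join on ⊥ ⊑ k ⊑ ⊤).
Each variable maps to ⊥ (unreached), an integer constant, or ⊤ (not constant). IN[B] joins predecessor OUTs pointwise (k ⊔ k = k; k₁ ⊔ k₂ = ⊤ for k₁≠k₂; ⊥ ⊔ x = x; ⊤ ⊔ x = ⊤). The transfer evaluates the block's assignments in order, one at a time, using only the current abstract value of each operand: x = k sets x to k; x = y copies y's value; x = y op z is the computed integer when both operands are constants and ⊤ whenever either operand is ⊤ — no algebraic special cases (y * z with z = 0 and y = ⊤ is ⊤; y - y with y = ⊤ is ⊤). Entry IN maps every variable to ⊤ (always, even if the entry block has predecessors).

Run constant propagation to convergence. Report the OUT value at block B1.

Answer: {a: 5, b: -4, c: ⊤, d: ⊤, e: ⊤, f: ⊤}

Derivation:
Per-block solution:
  B0:   IN=(all ⊤)   OUT={b:-4; rest ⊤}
  B1:   IN={b:-4; rest ⊤}   OUT={a:5, b:-4; rest ⊤}
  B2:   IN={a:5, b:-4; rest ⊤}   OUT={a:5, b:-4; rest ⊤}
  B3:   IN={a:5, b:-4; rest ⊤}   OUT={a:5, b:-4, d:5; rest ⊤}
  B4:   IN={a:5, b:-4, d:5; rest ⊤}   OUT={a:5, b:-4, d:-1, f:10; rest ⊤}
  B5:   IN={a:5, b:-4, d:-1, f:10; rest ⊤}   OUT={a:5, b:-4, d:-1, f:10; rest ⊤}
  B6:   IN={a:5, b:-4; rest ⊤}   OUT={b:-4, c:0, e:-1; rest ⊤}

Merge at B1: IN[B1] = OUT[B0] = {a: ⊤, b: -4, c: ⊤, d: ⊤, e: ⊤, f: ⊤}
Applying B1's transfer function to that IN value gives OUT[B1] (row B1 above).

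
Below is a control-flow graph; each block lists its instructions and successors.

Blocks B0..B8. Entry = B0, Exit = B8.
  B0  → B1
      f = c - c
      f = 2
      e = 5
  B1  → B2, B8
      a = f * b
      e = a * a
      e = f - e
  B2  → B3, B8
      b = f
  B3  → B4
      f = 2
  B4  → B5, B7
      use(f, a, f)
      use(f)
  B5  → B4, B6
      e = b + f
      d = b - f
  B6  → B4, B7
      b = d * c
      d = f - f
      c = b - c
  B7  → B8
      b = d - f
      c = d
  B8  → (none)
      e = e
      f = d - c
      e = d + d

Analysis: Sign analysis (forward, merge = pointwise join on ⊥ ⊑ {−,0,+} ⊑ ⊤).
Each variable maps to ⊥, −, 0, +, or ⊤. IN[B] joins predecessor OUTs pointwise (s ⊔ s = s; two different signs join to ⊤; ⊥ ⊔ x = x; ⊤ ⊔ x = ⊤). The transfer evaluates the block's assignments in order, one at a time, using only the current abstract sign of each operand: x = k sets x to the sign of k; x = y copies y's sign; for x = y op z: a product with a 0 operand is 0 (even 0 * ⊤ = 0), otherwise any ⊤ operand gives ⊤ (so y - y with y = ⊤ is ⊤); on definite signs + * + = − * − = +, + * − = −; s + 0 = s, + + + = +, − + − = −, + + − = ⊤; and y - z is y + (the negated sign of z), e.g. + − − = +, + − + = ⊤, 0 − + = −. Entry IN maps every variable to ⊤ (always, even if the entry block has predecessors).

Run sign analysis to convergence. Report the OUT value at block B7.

Answer: {a: ⊤, b: ⊤, c: ⊤, d: ⊤, e: ⊤, f: +}

Derivation:
Per-block solution:
  B0:   IN=(all ⊤)   OUT={e:+, f:+; rest ⊤}
  B1:   IN={e:+, f:+; rest ⊤}   OUT={f:+; rest ⊤}
  B2:   IN={f:+; rest ⊤}   OUT={b:+, f:+; rest ⊤}
  B3:   IN={b:+, f:+; rest ⊤}   OUT={b:+, f:+; rest ⊤}
  B4:   IN={f:+; rest ⊤}   OUT={f:+; rest ⊤}
  B5:   IN={f:+; rest ⊤}   OUT={f:+; rest ⊤}
  B6:   IN={f:+; rest ⊤}   OUT={f:+; rest ⊤}
  B7:   IN={f:+; rest ⊤}   OUT={f:+; rest ⊤}
  B8:   IN={f:+; rest ⊤}   OUT=(all ⊤)

Merge at B7: IN[B7] = OUT[B4] ⊔ OUT[B6] = {a: ⊤, b: ⊤, c: ⊤, d: ⊤, e: ⊤, f: +}
Applying B7's transfer function to that IN value gives OUT[B7] (row B7 above).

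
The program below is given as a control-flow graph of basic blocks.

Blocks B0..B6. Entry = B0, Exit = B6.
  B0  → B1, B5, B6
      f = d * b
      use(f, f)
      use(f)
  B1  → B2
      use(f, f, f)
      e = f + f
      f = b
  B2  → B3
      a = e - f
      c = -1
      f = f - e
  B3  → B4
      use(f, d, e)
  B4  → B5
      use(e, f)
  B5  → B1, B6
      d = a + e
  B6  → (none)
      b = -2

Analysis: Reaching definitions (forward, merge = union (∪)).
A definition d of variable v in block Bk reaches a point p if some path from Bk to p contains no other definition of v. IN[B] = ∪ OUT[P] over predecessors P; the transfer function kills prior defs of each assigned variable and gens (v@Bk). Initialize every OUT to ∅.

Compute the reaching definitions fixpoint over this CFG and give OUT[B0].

Answer: {f@B0}

Derivation:
Per-block solution:
  B0: | IN={} | OUT={f@B0}
  B1: | IN={a@B2, c@B2, d@B5, e@B1, f@B0, f@B2} | OUT={a@B2, c@B2, d@B5, e@B1, f@B1}
  B2: | IN={a@B2, c@B2, d@B5, e@B1, f@B1} | OUT={a@B2, c@B2, d@B5, e@B1, f@B2}
  B3: | IN={a@B2, c@B2, d@B5, e@B1, f@B2} | OUT={a@B2, c@B2, d@B5, e@B1, f@B2}
  B4: | IN={a@B2, c@B2, d@B5, e@B1, f@B2} | OUT={a@B2, c@B2, d@B5, e@B1, f@B2}
  B5: | IN={a@B2, c@B2, d@B5, e@B1, f@B0, f@B2} | OUT={a@B2, c@B2, d@B5, e@B1, f@B0, f@B2}
  B6: | IN={a@B2, c@B2, d@B5, e@B1, f@B0, f@B2} | OUT={a@B2, b@B6, c@B2, d@B5, e@B1, f@B0, f@B2}

B0 is the boundary node: IN[B0] = {}
Applying B0's transfer function to that IN value gives OUT[B0] (row B0 above).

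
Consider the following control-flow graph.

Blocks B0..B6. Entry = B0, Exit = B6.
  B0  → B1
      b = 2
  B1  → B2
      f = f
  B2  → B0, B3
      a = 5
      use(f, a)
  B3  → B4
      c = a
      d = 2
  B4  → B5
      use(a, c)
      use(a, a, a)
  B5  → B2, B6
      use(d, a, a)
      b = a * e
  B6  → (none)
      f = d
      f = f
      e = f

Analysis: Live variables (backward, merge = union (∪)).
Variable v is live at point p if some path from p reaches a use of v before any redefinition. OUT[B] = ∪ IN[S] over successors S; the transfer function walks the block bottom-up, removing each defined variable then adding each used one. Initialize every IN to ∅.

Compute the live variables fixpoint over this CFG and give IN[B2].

Answer: {e, f}

Working:
Fixpoint table:
  B0:   IN={e, f}   OUT={e, f}
  B1:   IN={e, f}   OUT={e, f}
  B2:   IN={e, f}   OUT={a, e, f}
  B3:   IN={a, e, f}   OUT={a, c, d, e, f}
  B4:   IN={a, c, d, e, f}   OUT={a, d, e, f}
  B5:   IN={a, d, e, f}   OUT={d, e, f}
  B6:   IN={d}   OUT={}

Merge at B2: OUT[B2] = IN[B0] ⊔ IN[B3] = {a, e, f}
Applying B2's transfer function to that OUT value gives IN[B2] (row B2 above).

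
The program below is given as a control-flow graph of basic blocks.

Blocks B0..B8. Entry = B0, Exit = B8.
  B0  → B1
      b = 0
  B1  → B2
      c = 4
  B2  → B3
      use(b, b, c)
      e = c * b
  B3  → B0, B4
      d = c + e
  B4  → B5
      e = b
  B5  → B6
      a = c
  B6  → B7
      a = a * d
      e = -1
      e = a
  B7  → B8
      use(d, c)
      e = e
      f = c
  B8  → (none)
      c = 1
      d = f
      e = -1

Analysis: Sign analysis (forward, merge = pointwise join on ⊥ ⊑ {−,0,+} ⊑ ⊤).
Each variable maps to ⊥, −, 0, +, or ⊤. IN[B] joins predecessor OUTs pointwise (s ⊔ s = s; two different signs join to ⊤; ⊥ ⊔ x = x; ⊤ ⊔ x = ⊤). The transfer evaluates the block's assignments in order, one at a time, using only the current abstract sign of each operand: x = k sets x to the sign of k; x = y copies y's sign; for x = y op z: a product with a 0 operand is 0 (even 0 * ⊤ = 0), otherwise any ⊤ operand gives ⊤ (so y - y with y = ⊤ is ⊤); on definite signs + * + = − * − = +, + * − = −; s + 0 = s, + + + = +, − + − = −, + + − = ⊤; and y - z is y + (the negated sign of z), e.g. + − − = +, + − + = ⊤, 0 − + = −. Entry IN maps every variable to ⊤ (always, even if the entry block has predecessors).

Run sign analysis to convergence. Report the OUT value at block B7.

Answer: {a: +, b: 0, c: +, d: +, e: +, f: +}

Working:
Fixpoint table:
  B0:  IN=(all ⊤)  OUT={b:0; rest ⊤}
  B1:  IN={b:0; rest ⊤}  OUT={b:0, c:+; rest ⊤}
  B2:  IN={b:0, c:+; rest ⊤}  OUT={b:0, c:+, e:0; rest ⊤}
  B3:  IN={b:0, c:+, e:0; rest ⊤}  OUT={b:0, c:+, d:+, e:0; rest ⊤}
  B4:  IN={b:0, c:+, d:+, e:0; rest ⊤}  OUT={b:0, c:+, d:+, e:0; rest ⊤}
  B5:  IN={b:0, c:+, d:+, e:0; rest ⊤}  OUT={a:+, b:0, c:+, d:+, e:0; rest ⊤}
  B6:  IN={a:+, b:0, c:+, d:+, e:0; rest ⊤}  OUT={a:+, b:0, c:+, d:+, e:+; rest ⊤}
  B7:  IN={a:+, b:0, c:+, d:+, e:+; rest ⊤}  OUT={a:+, b:0, c:+, d:+, e:+, f:+; rest ⊤}
  B8:  IN={a:+, b:0, c:+, d:+, e:+, f:+; rest ⊤}  OUT={a:+, b:0, c:+, d:+, e:-, f:+; rest ⊤}

Merge at B7: IN[B7] = OUT[B6] = {a: +, b: 0, c: +, d: +, e: +, f: ⊤}
Applying B7's transfer function to that IN value gives OUT[B7] (row B7 above).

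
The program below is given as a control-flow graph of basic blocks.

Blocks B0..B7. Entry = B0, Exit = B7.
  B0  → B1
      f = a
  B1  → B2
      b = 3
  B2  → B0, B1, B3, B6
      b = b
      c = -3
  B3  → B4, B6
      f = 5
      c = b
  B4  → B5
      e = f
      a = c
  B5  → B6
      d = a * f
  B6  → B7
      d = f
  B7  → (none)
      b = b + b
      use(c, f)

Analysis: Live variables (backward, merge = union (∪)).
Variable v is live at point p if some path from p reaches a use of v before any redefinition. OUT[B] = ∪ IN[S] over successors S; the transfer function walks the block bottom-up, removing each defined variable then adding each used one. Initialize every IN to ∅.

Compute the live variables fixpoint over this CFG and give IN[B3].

Fixpoint table:
  B0: | IN={a} | OUT={a, f}
  B1: | IN={a, f} | OUT={a, b, f}
  B2: | IN={a, b, f} | OUT={a, b, c, f}
  B3: | IN={b} | OUT={b, c, f}
  B4: | IN={b, c, f} | OUT={a, b, c, f}
  B5: | IN={a, b, c, f} | OUT={b, c, f}
  B6: | IN={b, c, f} | OUT={b, c, f}
  B7: | IN={b, c, f} | OUT={}

Merge at B3: OUT[B3] = IN[B4] ⊔ IN[B6] = {b, c, f}
Applying B3's transfer function to that OUT value gives IN[B3] (row B3 above).

Answer: {b}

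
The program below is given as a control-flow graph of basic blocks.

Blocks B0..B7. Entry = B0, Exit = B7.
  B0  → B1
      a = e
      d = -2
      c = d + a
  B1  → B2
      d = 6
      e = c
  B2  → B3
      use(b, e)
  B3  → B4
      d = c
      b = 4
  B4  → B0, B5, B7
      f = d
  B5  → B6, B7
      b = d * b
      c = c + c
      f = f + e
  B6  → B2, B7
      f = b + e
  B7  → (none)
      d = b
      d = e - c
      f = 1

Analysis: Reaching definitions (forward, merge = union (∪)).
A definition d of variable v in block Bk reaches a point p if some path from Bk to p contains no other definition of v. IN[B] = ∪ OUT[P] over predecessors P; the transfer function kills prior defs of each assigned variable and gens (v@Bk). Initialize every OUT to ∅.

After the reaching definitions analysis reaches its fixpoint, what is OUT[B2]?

Per-block solution:
  B0: | IN={a@B0, b@B3, c@B0, c@B5, d@B3, e@B1, f@B4} | OUT={a@B0, b@B3, c@B0, d@B0, e@B1, f@B4}
  B1: | IN={a@B0, b@B3, c@B0, d@B0, e@B1, f@B4} | OUT={a@B0, b@B3, c@B0, d@B1, e@B1, f@B4}
  B2: | IN={a@B0, b@B3, b@B5, c@B0, c@B5, d@B1, d@B3, e@B1, f@B4, f@B6} | OUT={a@B0, b@B3, b@B5, c@B0, c@B5, d@B1, d@B3, e@B1, f@B4, f@B6}
  B3: | IN={a@B0, b@B3, b@B5, c@B0, c@B5, d@B1, d@B3, e@B1, f@B4, f@B6} | OUT={a@B0, b@B3, c@B0, c@B5, d@B3, e@B1, f@B4, f@B6}
  B4: | IN={a@B0, b@B3, c@B0, c@B5, d@B3, e@B1, f@B4, f@B6} | OUT={a@B0, b@B3, c@B0, c@B5, d@B3, e@B1, f@B4}
  B5: | IN={a@B0, b@B3, c@B0, c@B5, d@B3, e@B1, f@B4} | OUT={a@B0, b@B5, c@B5, d@B3, e@B1, f@B5}
  B6: | IN={a@B0, b@B5, c@B5, d@B3, e@B1, f@B5} | OUT={a@B0, b@B5, c@B5, d@B3, e@B1, f@B6}
  B7: | IN={a@B0, b@B3, b@B5, c@B0, c@B5, d@B3, e@B1, f@B4, f@B5, f@B6} | OUT={a@B0, b@B3, b@B5, c@B0, c@B5, d@B7, e@B1, f@B7}

Merge at B2: IN[B2] = OUT[B1] ⊔ OUT[B6] = {a@B0, b@B3, b@B5, c@B0, c@B5, d@B1, d@B3, e@B1, f@B4, f@B6}
Applying B2's transfer function to that IN value gives OUT[B2] (row B2 above).

Answer: {a@B0, b@B3, b@B5, c@B0, c@B5, d@B1, d@B3, e@B1, f@B4, f@B6}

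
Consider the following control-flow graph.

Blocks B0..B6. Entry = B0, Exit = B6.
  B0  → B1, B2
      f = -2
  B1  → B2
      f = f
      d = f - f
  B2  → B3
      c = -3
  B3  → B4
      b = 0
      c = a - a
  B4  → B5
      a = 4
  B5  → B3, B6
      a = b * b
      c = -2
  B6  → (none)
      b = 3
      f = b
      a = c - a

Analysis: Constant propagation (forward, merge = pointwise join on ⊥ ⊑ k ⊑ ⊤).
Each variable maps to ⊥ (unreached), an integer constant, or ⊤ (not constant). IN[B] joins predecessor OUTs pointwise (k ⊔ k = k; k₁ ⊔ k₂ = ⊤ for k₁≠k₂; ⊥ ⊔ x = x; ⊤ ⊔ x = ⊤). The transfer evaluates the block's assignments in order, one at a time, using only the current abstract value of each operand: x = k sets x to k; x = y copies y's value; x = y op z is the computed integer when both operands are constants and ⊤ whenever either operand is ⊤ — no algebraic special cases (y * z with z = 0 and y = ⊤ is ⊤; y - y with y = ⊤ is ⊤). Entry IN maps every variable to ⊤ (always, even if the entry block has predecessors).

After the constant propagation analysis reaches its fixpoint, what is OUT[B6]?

Per-block solution:
  B0:  IN=(all ⊤)  OUT={f:-2; rest ⊤}
  B1:  IN={f:-2; rest ⊤}  OUT={d:0, f:-2; rest ⊤}
  B2:  IN={f:-2; rest ⊤}  OUT={c:-3, f:-2; rest ⊤}
  B3:  IN={f:-2; rest ⊤}  OUT={b:0, f:-2; rest ⊤}
  B4:  IN={b:0, f:-2; rest ⊤}  OUT={a:4, b:0, f:-2; rest ⊤}
  B5:  IN={a:4, b:0, f:-2; rest ⊤}  OUT={a:0, b:0, c:-2, f:-2; rest ⊤}
  B6:  IN={a:0, b:0, c:-2, f:-2; rest ⊤}  OUT={a:-2, b:3, c:-2, f:3; rest ⊤}

Merge at B6: IN[B6] = OUT[B5] = {a: 0, b: 0, c: -2, d: ⊤, e: ⊤, f: -2}
Applying B6's transfer function to that IN value gives OUT[B6] (row B6 above).

Answer: {a: -2, b: 3, c: -2, d: ⊤, e: ⊤, f: 3}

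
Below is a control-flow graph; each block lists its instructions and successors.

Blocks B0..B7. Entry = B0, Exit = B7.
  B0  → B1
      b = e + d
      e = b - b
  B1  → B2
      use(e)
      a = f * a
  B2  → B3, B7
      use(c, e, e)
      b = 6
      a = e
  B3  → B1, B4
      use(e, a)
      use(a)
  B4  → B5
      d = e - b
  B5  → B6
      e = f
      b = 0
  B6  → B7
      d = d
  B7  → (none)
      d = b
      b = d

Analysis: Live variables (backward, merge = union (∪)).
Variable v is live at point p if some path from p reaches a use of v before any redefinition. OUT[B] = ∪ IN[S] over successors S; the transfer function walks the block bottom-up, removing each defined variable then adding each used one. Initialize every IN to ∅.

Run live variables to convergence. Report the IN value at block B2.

Answer: {c, e, f}

Working:
Converged values:
  B0: | IN={a, c, d, e, f} | OUT={a, c, e, f}
  B1: | IN={a, c, e, f} | OUT={c, e, f}
  B2: | IN={c, e, f} | OUT={a, b, c, e, f}
  B3: | IN={a, b, c, e, f} | OUT={a, b, c, e, f}
  B4: | IN={b, e, f} | OUT={d, f}
  B5: | IN={d, f} | OUT={b, d}
  B6: | IN={b, d} | OUT={b}
  B7: | IN={b} | OUT={}

Merge at B2: OUT[B2] = IN[B3] ⊔ IN[B7] = {a, b, c, e, f}
Applying B2's transfer function to that OUT value gives IN[B2] (row B2 above).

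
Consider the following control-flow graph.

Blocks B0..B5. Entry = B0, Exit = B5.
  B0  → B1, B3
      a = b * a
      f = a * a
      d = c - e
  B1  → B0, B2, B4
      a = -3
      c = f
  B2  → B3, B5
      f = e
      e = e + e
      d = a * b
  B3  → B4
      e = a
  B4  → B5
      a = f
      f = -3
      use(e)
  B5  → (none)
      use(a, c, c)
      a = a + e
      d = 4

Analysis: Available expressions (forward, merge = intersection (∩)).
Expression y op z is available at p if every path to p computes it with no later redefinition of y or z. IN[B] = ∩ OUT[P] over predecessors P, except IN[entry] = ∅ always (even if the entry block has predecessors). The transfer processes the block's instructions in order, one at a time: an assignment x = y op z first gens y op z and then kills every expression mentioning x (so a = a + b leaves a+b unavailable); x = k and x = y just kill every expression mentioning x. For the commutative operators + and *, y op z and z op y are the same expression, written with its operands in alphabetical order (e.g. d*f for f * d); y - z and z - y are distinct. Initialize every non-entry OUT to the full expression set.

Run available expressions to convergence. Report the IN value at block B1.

Answer: {a*a, c-e}

Working:
Converged values:
  B0: | IN={} | OUT={a*a, c-e}
  B1: | IN={a*a, c-e} | OUT={}
  B2: | IN={} | OUT={a*b}
  B3: | IN={} | OUT={}
  B4: | IN={} | OUT={}
  B5: | IN={} | OUT={}

Merge at B1: IN[B1] = OUT[B0] = {a*a, c-e}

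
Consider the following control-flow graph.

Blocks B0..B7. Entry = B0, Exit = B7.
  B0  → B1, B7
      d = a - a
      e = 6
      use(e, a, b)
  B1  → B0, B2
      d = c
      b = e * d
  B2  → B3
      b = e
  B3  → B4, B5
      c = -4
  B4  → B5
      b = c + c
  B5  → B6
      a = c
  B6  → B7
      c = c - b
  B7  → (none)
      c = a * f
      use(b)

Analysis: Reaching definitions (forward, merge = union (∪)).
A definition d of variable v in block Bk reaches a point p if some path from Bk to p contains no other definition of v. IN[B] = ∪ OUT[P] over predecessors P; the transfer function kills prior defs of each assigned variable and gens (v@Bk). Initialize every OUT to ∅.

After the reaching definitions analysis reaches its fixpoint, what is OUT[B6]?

Per-block solution:
  B0:  IN={b@B1, d@B1, e@B0}  OUT={b@B1, d@B0, e@B0}
  B1:  IN={b@B1, d@B0, e@B0}  OUT={b@B1, d@B1, e@B0}
  B2:  IN={b@B1, d@B1, e@B0}  OUT={b@B2, d@B1, e@B0}
  B3:  IN={b@B2, d@B1, e@B0}  OUT={b@B2, c@B3, d@B1, e@B0}
  B4:  IN={b@B2, c@B3, d@B1, e@B0}  OUT={b@B4, c@B3, d@B1, e@B0}
  B5:  IN={b@B2, b@B4, c@B3, d@B1, e@B0}  OUT={a@B5, b@B2, b@B4, c@B3, d@B1, e@B0}
  B6:  IN={a@B5, b@B2, b@B4, c@B3, d@B1, e@B0}  OUT={a@B5, b@B2, b@B4, c@B6, d@B1, e@B0}
  B7:  IN={a@B5, b@B1, b@B2, b@B4, c@B6, d@B0, d@B1, e@B0}  OUT={a@B5, b@B1, b@B2, b@B4, c@B7, d@B0, d@B1, e@B0}

Merge at B6: IN[B6] = OUT[B5] = {a@B5, b@B2, b@B4, c@B3, d@B1, e@B0}
Applying B6's transfer function to that IN value gives OUT[B6] (row B6 above).

Answer: {a@B5, b@B2, b@B4, c@B6, d@B1, e@B0}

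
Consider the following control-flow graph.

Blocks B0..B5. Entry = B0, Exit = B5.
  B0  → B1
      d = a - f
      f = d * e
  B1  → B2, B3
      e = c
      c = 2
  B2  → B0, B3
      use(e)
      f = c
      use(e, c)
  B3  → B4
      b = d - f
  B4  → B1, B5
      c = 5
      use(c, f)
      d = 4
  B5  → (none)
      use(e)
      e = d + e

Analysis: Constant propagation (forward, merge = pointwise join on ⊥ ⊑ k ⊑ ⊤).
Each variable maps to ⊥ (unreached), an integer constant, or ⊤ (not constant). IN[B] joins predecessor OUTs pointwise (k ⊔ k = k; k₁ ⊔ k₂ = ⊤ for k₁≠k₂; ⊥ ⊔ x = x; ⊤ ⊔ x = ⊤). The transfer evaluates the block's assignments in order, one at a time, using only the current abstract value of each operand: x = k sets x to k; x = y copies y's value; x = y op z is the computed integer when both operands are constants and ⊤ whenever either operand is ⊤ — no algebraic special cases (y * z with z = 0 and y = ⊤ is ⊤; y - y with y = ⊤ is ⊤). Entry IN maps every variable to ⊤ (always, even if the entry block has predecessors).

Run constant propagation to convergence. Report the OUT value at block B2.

Per-block solution:
  B0:  IN=(all ⊤)  OUT=(all ⊤)
  B1:  IN=(all ⊤)  OUT={c:2; rest ⊤}
  B2:  IN={c:2; rest ⊤}  OUT={c:2, f:2; rest ⊤}
  B3:  IN={c:2; rest ⊤}  OUT={c:2; rest ⊤}
  B4:  IN={c:2; rest ⊤}  OUT={c:5, d:4; rest ⊤}
  B5:  IN={c:5, d:4; rest ⊤}  OUT={c:5, d:4; rest ⊤}

Merge at B2: IN[B2] = OUT[B1] = {a: ⊤, b: ⊤, c: 2, d: ⊤, e: ⊤, f: ⊤}
Applying B2's transfer function to that IN value gives OUT[B2] (row B2 above).

Answer: {a: ⊤, b: ⊤, c: 2, d: ⊤, e: ⊤, f: 2}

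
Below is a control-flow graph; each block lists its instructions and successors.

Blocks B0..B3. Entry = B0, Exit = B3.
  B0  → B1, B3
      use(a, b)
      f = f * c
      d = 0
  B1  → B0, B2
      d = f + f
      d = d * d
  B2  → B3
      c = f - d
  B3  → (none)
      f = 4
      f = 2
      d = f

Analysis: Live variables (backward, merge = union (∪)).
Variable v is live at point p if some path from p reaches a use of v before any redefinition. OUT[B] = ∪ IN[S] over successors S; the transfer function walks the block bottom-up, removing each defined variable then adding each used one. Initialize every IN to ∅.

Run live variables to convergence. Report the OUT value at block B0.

Answer: {a, b, c, f}

Derivation:
Converged values:
  B0:  IN={a, b, c, f}  OUT={a, b, c, f}
  B1:  IN={a, b, c, f}  OUT={a, b, c, d, f}
  B2:  IN={d, f}  OUT={}
  B3:  IN={}  OUT={}

Merge at B0: OUT[B0] = IN[B1] ⊔ IN[B3] = {a, b, c, f}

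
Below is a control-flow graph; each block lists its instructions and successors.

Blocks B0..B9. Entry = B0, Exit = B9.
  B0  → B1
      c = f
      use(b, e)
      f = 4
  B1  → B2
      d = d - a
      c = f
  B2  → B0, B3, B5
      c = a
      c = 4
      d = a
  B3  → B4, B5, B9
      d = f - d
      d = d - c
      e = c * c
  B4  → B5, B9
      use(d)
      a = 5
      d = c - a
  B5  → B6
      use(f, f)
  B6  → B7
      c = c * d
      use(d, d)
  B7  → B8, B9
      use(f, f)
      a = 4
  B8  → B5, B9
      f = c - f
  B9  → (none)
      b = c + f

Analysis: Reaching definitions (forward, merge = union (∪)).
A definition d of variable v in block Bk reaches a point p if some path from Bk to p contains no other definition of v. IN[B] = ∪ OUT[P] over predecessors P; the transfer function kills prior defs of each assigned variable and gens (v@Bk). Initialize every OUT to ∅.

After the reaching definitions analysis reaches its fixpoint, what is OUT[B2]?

Fixpoint table:
  B0:  IN={c@B2, d@B2, f@B0}  OUT={c@B0, d@B2, f@B0}
  B1:  IN={c@B0, d@B2, f@B0}  OUT={c@B1, d@B1, f@B0}
  B2:  IN={c@B1, d@B1, f@B0}  OUT={c@B2, d@B2, f@B0}
  B3:  IN={c@B2, d@B2, f@B0}  OUT={c@B2, d@B3, e@B3, f@B0}
  B4:  IN={c@B2, d@B3, e@B3, f@B0}  OUT={a@B4, c@B2, d@B4, e@B3, f@B0}
  B5:  IN={a@B4, a@B7, c@B2, c@B6, d@B2, d@B3, d@B4, e@B3, f@B0, f@B8}  OUT={a@B4, a@B7, c@B2, c@B6, d@B2, d@B3, d@B4, e@B3, f@B0, f@B8}
  B6:  IN={a@B4, a@B7, c@B2, c@B6, d@B2, d@B3, d@B4, e@B3, f@B0, f@B8}  OUT={a@B4, a@B7, c@B6, d@B2, d@B3, d@B4, e@B3, f@B0, f@B8}
  B7:  IN={a@B4, a@B7, c@B6, d@B2, d@B3, d@B4, e@B3, f@B0, f@B8}  OUT={a@B7, c@B6, d@B2, d@B3, d@B4, e@B3, f@B0, f@B8}
  B8:  IN={a@B7, c@B6, d@B2, d@B3, d@B4, e@B3, f@B0, f@B8}  OUT={a@B7, c@B6, d@B2, d@B3, d@B4, e@B3, f@B8}
  B9:  IN={a@B4, a@B7, c@B2, c@B6, d@B2, d@B3, d@B4, e@B3, f@B0, f@B8}  OUT={a@B4, a@B7, b@B9, c@B2, c@B6, d@B2, d@B3, d@B4, e@B3, f@B0, f@B8}

Merge at B2: IN[B2] = OUT[B1] = {c@B1, d@B1, f@B0}
Applying B2's transfer function to that IN value gives OUT[B2] (row B2 above).

Answer: {c@B2, d@B2, f@B0}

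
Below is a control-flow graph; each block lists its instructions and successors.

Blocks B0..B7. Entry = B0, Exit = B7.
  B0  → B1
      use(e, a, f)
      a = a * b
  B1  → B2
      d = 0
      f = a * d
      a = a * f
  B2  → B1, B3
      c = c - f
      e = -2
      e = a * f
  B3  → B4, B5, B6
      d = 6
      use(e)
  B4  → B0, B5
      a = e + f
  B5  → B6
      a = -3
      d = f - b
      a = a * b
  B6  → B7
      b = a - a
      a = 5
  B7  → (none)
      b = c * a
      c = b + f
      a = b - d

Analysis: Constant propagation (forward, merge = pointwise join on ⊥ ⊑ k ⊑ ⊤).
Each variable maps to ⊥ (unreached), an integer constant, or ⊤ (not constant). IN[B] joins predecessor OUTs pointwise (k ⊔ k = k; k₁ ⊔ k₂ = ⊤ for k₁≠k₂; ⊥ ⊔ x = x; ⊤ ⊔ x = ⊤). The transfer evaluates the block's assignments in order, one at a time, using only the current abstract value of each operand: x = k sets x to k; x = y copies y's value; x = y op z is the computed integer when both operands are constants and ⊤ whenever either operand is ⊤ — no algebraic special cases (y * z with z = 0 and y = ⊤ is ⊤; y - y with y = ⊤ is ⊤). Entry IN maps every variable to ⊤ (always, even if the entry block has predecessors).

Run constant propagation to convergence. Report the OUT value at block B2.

Answer: {a: ⊤, b: ⊤, c: ⊤, d: 0, e: ⊤, f: ⊤}

Trace:
Per-block solution:
  B0:   IN=(all ⊤)   OUT=(all ⊤)
  B1:   IN=(all ⊤)   OUT={d:0; rest ⊤}
  B2:   IN={d:0; rest ⊤}   OUT={d:0; rest ⊤}
  B3:   IN={d:0; rest ⊤}   OUT={d:6; rest ⊤}
  B4:   IN={d:6; rest ⊤}   OUT={d:6; rest ⊤}
  B5:   IN={d:6; rest ⊤}   OUT=(all ⊤)
  B6:   IN=(all ⊤)   OUT={a:5; rest ⊤}
  B7:   IN={a:5; rest ⊤}   OUT=(all ⊤)

Merge at B2: IN[B2] = OUT[B1] = {a: ⊤, b: ⊤, c: ⊤, d: 0, e: ⊤, f: ⊤}
Applying B2's transfer function to that IN value gives OUT[B2] (row B2 above).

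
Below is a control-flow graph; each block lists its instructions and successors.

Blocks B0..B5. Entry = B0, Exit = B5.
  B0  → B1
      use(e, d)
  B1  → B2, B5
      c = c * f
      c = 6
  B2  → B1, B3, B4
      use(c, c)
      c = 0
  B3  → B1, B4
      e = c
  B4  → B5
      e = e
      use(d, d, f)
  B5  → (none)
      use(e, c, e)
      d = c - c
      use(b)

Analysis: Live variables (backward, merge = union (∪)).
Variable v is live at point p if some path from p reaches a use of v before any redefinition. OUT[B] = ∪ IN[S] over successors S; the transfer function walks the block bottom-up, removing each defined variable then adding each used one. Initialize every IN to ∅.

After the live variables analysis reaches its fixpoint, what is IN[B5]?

Answer: {b, c, e}

Working:
Fixpoint table:
  B0: | IN={b, c, d, e, f} | OUT={b, c, d, e, f}
  B1: | IN={b, c, d, e, f} | OUT={b, c, d, e, f}
  B2: | IN={b, c, d, e, f} | OUT={b, c, d, e, f}
  B3: | IN={b, c, d, f} | OUT={b, c, d, e, f}
  B4: | IN={b, c, d, e, f} | OUT={b, c, e}
  B5: | IN={b, c, e} | OUT={}

B5 is the boundary node: OUT[B5] = {}
Applying B5's transfer function to that OUT value gives IN[B5] (row B5 above).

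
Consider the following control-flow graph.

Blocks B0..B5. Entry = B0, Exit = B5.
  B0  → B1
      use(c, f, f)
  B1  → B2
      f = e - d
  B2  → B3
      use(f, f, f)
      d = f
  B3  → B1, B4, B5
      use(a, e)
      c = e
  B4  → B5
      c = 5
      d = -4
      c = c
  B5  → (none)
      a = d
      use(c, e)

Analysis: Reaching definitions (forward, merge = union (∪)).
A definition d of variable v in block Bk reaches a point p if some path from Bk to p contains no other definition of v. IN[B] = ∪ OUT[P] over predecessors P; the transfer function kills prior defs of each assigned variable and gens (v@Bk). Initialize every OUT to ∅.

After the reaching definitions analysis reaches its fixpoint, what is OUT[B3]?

Fixpoint table:
  B0:  IN={}  OUT={}
  B1:  IN={c@B3, d@B2, f@B1}  OUT={c@B3, d@B2, f@B1}
  B2:  IN={c@B3, d@B2, f@B1}  OUT={c@B3, d@B2, f@B1}
  B3:  IN={c@B3, d@B2, f@B1}  OUT={c@B3, d@B2, f@B1}
  B4:  IN={c@B3, d@B2, f@B1}  OUT={c@B4, d@B4, f@B1}
  B5:  IN={c@B3, c@B4, d@B2, d@B4, f@B1}  OUT={a@B5, c@B3, c@B4, d@B2, d@B4, f@B1}

Merge at B3: IN[B3] = OUT[B2] = {c@B3, d@B2, f@B1}
Applying B3's transfer function to that IN value gives OUT[B3] (row B3 above).

Answer: {c@B3, d@B2, f@B1}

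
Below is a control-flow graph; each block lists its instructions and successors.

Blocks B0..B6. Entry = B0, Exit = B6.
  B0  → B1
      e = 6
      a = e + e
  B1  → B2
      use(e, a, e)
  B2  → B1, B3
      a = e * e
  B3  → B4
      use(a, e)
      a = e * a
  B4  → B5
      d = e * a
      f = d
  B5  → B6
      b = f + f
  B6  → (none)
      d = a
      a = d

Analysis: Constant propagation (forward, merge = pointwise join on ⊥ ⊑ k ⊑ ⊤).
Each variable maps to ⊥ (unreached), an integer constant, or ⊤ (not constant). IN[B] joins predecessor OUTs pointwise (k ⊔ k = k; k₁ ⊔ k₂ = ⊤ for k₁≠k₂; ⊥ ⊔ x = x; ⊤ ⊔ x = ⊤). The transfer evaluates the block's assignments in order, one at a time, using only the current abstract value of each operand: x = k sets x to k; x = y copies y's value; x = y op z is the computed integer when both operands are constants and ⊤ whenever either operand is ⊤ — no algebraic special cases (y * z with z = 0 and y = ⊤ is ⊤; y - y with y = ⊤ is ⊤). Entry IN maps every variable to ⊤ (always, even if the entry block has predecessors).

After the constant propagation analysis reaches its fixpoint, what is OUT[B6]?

Converged values:
  B0: | IN=(all ⊤) | OUT={a:12, e:6; rest ⊤}
  B1: | IN={e:6; rest ⊤} | OUT={e:6; rest ⊤}
  B2: | IN={e:6; rest ⊤} | OUT={a:36, e:6; rest ⊤}
  B3: | IN={a:36, e:6; rest ⊤} | OUT={a:216, e:6; rest ⊤}
  B4: | IN={a:216, e:6; rest ⊤} | OUT={a:216, d:1296, e:6, f:1296; rest ⊤}
  B5: | IN={a:216, d:1296, e:6, f:1296; rest ⊤} | OUT={a:216, b:2592, d:1296, e:6, f:1296; rest ⊤}
  B6: | IN={a:216, b:2592, d:1296, e:6, f:1296; rest ⊤} | OUT={a:216, b:2592, d:216, e:6, f:1296; rest ⊤}

Merge at B6: IN[B6] = OUT[B5] = {a: 216, b: 2592, c: ⊤, d: 1296, e: 6, f: 1296}
Applying B6's transfer function to that IN value gives OUT[B6] (row B6 above).

Answer: {a: 216, b: 2592, c: ⊤, d: 216, e: 6, f: 1296}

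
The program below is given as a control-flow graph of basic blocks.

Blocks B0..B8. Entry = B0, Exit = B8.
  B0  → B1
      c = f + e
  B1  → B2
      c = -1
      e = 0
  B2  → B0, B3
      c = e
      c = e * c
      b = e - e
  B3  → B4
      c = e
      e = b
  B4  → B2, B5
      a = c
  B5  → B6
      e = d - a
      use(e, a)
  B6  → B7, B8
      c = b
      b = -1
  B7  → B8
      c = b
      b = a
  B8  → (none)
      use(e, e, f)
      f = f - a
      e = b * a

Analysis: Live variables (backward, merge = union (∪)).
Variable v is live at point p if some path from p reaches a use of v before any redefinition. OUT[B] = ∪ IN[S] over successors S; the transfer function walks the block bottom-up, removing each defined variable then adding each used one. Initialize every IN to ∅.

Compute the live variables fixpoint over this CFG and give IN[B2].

Answer: {d, e, f}

Trace:
Per-block solution:
  B0:  IN={d, e, f}  OUT={d, f}
  B1:  IN={d, f}  OUT={d, e, f}
  B2:  IN={d, e, f}  OUT={b, d, e, f}
  B3:  IN={b, d, e, f}  OUT={b, c, d, e, f}
  B4:  IN={b, c, d, e, f}  OUT={a, b, d, e, f}
  B5:  IN={a, b, d, f}  OUT={a, b, e, f}
  B6:  IN={a, b, e, f}  OUT={a, b, e, f}
  B7:  IN={a, b, e, f}  OUT={a, b, e, f}
  B8:  IN={a, b, e, f}  OUT={}

Merge at B2: OUT[B2] = IN[B0] ⊔ IN[B3] = {b, d, e, f}
Applying B2's transfer function to that OUT value gives IN[B2] (row B2 above).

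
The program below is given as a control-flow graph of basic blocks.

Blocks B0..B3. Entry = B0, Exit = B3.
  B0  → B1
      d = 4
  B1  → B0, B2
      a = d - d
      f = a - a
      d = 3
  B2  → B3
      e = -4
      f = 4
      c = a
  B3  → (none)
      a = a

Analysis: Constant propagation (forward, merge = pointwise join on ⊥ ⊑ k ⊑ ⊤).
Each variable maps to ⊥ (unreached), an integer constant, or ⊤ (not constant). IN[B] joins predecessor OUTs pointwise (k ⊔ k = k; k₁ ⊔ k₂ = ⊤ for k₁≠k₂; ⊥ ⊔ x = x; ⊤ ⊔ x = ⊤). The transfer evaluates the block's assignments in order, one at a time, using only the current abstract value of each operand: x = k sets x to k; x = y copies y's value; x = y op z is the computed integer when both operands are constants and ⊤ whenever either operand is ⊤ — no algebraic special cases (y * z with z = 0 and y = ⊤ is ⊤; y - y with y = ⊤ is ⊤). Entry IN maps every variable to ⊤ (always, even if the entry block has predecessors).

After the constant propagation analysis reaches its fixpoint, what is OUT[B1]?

Answer: {a: 0, b: ⊤, c: ⊤, d: 3, e: ⊤, f: 0}

Derivation:
Converged values:
  B0:  IN=(all ⊤)  OUT={d:4; rest ⊤}
  B1:  IN={d:4; rest ⊤}  OUT={a:0, d:3, f:0; rest ⊤}
  B2:  IN={a:0, d:3, f:0; rest ⊤}  OUT={a:0, c:0, d:3, e:-4, f:4; rest ⊤}
  B3:  IN={a:0, c:0, d:3, e:-4, f:4; rest ⊤}  OUT={a:0, c:0, d:3, e:-4, f:4; rest ⊤}

Merge at B1: IN[B1] = OUT[B0] = {a: ⊤, b: ⊤, c: ⊤, d: 4, e: ⊤, f: ⊤}
Applying B1's transfer function to that IN value gives OUT[B1] (row B1 above).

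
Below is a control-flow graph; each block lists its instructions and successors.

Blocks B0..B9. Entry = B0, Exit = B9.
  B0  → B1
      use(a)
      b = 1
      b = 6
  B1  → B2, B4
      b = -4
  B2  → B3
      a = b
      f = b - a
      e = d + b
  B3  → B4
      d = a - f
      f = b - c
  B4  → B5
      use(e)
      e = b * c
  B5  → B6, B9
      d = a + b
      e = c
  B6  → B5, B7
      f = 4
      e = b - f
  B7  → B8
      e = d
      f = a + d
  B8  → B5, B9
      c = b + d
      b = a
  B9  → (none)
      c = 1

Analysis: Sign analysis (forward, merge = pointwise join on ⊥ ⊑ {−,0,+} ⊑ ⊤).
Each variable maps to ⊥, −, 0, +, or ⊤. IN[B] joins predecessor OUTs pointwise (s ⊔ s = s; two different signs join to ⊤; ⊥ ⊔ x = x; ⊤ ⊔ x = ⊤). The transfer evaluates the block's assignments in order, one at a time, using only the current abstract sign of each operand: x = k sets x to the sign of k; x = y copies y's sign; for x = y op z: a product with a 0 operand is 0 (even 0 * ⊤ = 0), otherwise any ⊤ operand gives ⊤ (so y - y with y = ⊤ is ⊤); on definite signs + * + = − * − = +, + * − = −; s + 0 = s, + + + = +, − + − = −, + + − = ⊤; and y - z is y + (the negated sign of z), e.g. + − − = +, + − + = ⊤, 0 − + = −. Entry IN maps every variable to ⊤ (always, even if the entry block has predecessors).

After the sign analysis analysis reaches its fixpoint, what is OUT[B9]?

Answer: {a: ⊤, b: ⊤, c: +, d: ⊤, e: ⊤, f: ⊤}

Derivation:
Converged values:
  B0:   IN=(all ⊤)   OUT={b:+; rest ⊤}
  B1:   IN={b:+; rest ⊤}   OUT={b:-; rest ⊤}
  B2:   IN={b:-; rest ⊤}   OUT={a:-, b:-; rest ⊤}
  B3:   IN={a:-, b:-; rest ⊤}   OUT={a:-, b:-; rest ⊤}
  B4:   IN={b:-; rest ⊤}   OUT={b:-; rest ⊤}
  B5:   IN=(all ⊤)   OUT=(all ⊤)
  B6:   IN=(all ⊤)   OUT={f:+; rest ⊤}
  B7:   IN={f:+; rest ⊤}   OUT=(all ⊤)
  B8:   IN=(all ⊤)   OUT=(all ⊤)
  B9:   IN=(all ⊤)   OUT={c:+; rest ⊤}

Merge at B9: IN[B9] = OUT[B5] ⊔ OUT[B8] = {a: ⊤, b: ⊤, c: ⊤, d: ⊤, e: ⊤, f: ⊤}
Applying B9's transfer function to that IN value gives OUT[B9] (row B9 above).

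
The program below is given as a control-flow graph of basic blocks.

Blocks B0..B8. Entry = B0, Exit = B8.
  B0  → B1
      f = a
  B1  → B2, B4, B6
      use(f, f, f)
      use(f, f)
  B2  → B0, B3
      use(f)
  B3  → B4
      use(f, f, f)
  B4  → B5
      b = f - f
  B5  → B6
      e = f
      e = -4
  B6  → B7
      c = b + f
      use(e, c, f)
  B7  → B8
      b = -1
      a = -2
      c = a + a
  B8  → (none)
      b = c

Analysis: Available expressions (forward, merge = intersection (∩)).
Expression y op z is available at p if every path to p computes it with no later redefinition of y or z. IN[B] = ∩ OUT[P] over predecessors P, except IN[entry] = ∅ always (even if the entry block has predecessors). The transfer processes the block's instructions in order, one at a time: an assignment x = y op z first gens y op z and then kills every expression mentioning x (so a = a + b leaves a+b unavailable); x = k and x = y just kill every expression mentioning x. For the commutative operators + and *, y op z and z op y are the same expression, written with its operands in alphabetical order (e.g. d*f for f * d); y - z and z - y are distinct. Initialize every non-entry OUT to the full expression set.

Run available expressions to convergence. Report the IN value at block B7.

Answer: {b+f}

Derivation:
Fixpoint table:
  B0: | IN={} | OUT={}
  B1: | IN={} | OUT={}
  B2: | IN={} | OUT={}
  B3: | IN={} | OUT={}
  B4: | IN={} | OUT={f-f}
  B5: | IN={f-f} | OUT={f-f}
  B6: | IN={} | OUT={b+f}
  B7: | IN={b+f} | OUT={a+a}
  B8: | IN={a+a} | OUT={a+a}

Merge at B7: IN[B7] = OUT[B6] = {b+f}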